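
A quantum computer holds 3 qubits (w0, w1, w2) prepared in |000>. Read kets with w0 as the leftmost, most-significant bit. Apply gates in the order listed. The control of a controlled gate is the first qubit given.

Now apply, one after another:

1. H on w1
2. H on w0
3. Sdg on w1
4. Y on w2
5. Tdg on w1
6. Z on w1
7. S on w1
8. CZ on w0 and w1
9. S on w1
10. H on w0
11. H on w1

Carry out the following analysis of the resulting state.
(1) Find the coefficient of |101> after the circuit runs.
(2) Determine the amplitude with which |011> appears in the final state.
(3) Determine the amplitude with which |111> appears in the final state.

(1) |101> carries amplitude -exp(3*I*pi/4)/2 in the final state.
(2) The amplitude on |011> is I/2.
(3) |111> carries amplitude exp(3*I*pi/4)/2 in the final state.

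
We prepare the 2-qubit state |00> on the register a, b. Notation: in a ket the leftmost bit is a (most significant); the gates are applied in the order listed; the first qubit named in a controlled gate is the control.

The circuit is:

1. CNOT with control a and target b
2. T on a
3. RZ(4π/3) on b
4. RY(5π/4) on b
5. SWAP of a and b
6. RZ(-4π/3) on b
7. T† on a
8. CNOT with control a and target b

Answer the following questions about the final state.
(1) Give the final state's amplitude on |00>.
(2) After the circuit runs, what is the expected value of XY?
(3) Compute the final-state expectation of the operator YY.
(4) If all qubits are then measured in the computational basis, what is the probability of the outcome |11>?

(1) The amplitude on |00> is -sqrt(2 - sqrt(2))/2.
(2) The expectation value of XY is 1/2.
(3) The observable YY averages to 1/2.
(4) A full measurement returns |11> with probability sqrt(2)/4 + 1/2.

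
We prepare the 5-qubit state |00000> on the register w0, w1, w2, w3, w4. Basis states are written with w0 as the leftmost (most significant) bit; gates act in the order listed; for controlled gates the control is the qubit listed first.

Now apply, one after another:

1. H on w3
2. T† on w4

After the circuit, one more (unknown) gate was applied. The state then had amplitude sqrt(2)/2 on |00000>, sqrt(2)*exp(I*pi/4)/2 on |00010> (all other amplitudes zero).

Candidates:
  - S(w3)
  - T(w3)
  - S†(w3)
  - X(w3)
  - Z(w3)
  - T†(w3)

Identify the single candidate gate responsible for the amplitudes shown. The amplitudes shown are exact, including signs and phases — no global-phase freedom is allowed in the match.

It was T(w3) that produced the state shown.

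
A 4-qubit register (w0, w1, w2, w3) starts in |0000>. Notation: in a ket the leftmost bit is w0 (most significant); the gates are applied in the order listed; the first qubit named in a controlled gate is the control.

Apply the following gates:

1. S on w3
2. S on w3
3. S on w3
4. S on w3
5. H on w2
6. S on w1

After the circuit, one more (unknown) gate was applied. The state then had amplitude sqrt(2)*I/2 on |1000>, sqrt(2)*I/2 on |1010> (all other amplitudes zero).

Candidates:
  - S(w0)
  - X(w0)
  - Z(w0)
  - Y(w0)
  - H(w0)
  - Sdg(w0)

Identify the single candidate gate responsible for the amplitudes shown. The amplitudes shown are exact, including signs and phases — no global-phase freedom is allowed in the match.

It was Y(w0) that produced the state shown. Key observation: steps 1-4 multiply out to the identity, so the circuit reduces to the remaining gates.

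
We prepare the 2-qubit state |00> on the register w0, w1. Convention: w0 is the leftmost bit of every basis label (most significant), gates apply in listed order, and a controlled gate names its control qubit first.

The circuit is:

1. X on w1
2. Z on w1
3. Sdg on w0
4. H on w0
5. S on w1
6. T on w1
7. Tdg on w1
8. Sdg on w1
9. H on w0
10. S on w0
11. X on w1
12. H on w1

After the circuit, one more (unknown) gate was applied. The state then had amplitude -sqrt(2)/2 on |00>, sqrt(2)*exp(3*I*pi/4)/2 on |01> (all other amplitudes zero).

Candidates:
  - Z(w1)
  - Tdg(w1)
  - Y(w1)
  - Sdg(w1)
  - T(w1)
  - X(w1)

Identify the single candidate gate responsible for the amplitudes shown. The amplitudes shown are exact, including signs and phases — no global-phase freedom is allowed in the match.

The applied gate was Tdg(w1). Key observation: the block from step 3 through step 10 cancels to the identity and can be dropped.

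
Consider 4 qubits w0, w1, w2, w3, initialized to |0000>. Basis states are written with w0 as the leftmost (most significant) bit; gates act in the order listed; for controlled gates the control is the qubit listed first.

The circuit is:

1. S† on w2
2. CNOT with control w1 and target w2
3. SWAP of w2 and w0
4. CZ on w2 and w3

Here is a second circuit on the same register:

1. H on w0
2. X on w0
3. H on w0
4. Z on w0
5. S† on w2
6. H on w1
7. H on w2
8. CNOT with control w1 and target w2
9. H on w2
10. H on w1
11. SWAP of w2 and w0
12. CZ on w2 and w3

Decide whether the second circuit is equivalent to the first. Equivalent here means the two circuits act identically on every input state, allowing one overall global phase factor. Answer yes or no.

No — the two circuits implement different unitaries, even allowing a global phase.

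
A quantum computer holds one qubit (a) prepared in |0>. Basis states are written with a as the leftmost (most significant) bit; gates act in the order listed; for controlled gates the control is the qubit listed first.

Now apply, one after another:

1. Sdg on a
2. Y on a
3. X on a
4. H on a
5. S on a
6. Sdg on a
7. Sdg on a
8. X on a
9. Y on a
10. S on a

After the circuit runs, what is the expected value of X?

The observable X averages to -1.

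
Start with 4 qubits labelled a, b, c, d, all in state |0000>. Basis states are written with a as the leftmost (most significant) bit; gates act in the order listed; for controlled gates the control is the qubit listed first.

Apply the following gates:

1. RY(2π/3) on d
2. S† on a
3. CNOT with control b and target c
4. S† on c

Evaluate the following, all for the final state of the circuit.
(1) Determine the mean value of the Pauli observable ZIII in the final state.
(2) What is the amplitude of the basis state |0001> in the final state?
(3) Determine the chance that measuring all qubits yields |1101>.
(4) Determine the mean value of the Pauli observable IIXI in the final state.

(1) The expectation value of ZIII is 1.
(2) The final state's coefficient on |0001> equals sqrt(3)/2.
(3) The probability of measuring |1101> is 0.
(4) The expectation value of IIXI is 0.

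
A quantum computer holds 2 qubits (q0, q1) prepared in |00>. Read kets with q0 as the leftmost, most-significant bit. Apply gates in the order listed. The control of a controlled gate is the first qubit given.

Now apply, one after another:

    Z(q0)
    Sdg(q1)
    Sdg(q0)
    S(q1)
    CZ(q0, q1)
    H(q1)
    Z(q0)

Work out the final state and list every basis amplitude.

The final amplitudes are sqrt(2)/2 on |00>, sqrt(2)/2 on |01>, 0 on |10>, 0 on |11>.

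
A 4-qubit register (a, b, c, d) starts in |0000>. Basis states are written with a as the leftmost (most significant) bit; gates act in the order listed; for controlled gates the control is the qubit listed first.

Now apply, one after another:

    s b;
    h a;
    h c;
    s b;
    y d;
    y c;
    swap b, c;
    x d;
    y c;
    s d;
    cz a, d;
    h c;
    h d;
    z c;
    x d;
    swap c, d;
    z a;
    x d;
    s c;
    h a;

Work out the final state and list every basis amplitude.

The resulting statevector has amplitude 0 on |0000>, 0 on |0001>, 0 on |0010>, 0 on |0011>, 0 on |0100>, 0 on |0101>, 0 on |0110>, 0 on |0111>, sqrt(2)*I/4 on |1000>, sqrt(2)*I/4 on |1001>, -sqrt(2)/4 on |1010>, -sqrt(2)/4 on |1011>, -sqrt(2)*I/4 on |1100>, -sqrt(2)*I/4 on |1101>, sqrt(2)/4 on |1110>, sqrt(2)/4 on |1111>.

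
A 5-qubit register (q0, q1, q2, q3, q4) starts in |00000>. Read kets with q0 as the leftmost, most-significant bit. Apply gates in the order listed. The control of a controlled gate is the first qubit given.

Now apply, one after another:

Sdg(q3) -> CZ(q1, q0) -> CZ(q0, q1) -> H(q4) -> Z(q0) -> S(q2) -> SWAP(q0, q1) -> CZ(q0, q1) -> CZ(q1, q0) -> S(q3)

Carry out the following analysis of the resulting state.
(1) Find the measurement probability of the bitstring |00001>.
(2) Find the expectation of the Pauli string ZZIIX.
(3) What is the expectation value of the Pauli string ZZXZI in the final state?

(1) Outcome |00001> occurs with probability 1/2.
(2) The observable ZZIIX averages to 1.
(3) The observable ZZXZI averages to 0.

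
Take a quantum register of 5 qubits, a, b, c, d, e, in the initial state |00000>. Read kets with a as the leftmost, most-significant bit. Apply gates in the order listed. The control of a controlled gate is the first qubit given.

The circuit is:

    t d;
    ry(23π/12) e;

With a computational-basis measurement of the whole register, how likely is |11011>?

Outcome |11011> occurs with probability 0.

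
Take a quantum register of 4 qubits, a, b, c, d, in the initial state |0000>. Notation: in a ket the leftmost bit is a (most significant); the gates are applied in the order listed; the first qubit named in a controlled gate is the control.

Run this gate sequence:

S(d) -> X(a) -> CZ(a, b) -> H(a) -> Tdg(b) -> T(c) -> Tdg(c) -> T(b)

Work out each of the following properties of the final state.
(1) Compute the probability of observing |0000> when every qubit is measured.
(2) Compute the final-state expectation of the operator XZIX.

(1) Outcome |0000> occurs with probability 1/2.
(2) The expectation value of XZIX is 0.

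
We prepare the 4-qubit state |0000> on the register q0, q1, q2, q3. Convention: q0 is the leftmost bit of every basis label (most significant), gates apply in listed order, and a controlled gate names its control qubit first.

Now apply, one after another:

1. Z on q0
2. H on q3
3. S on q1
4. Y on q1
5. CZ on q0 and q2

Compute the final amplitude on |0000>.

|0000> carries amplitude 0 in the final state.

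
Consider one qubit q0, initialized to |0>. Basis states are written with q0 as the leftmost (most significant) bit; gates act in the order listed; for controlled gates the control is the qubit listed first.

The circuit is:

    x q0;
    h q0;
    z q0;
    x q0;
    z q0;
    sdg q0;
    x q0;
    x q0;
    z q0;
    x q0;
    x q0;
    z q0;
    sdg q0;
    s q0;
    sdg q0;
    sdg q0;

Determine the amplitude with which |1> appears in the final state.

The amplitude on |1> is -sqrt(2)*I/2. Key observation: the block from step 9 through step 12 cancels to the identity and can be dropped.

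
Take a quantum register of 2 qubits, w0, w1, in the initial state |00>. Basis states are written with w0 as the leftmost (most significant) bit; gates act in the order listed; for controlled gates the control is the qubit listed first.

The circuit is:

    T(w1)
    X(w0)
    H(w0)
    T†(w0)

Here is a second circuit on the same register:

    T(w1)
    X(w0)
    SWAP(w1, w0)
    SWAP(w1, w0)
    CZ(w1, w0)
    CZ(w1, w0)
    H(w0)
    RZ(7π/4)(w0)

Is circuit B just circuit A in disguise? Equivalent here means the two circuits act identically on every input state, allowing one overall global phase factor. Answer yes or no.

Yes — the two circuits implement the same unitary up to a global phase.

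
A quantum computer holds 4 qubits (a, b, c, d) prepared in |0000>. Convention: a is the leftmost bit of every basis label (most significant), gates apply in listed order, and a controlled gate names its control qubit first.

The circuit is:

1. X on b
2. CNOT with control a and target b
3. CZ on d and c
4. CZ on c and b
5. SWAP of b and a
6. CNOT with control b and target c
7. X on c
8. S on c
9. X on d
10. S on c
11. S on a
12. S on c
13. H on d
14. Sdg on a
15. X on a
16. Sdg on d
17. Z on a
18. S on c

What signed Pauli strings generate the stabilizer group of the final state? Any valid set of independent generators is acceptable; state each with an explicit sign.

The stabilizer group can be generated by +IIIY, +ZIII, +IZII, -IIZI, among other valid generating sets.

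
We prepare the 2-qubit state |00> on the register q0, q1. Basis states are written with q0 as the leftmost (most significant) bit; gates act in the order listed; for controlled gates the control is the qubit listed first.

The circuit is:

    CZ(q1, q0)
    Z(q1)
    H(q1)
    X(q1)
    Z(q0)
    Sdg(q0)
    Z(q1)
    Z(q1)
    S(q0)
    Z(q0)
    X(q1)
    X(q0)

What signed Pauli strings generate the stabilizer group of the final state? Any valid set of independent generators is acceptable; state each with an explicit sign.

The stabilizer group can be generated by +IX, -ZI, among other valid generating sets.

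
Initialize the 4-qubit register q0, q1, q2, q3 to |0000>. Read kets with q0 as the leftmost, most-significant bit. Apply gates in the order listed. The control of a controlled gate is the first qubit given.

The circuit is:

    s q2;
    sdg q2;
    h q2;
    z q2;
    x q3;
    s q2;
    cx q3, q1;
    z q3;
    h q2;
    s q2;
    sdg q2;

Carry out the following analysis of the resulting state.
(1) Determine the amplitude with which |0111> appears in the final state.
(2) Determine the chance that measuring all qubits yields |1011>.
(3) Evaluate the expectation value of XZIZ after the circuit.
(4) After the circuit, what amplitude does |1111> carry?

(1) The amplitude on |0111> is -1/2 - I/2.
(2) The probability of measuring |1011> is 0.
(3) In the final state, XZIZ has expectation 0.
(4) The final state's coefficient on |1111> equals 0.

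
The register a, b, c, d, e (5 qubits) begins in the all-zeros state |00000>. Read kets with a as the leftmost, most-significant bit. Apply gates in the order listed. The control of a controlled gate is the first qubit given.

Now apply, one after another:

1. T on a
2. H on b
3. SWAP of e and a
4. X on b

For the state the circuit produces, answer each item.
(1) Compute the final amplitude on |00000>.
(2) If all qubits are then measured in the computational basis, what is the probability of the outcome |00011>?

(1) The amplitude on |00000> is sqrt(2)/2.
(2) Outcome |00011> occurs with probability 0.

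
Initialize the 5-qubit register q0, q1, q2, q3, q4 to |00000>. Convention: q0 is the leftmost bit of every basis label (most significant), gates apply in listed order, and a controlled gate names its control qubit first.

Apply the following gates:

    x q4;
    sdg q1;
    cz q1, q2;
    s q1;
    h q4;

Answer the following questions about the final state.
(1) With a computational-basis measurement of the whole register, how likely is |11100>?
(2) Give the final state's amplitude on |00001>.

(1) Outcome |11100> occurs with probability 0.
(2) |00001> carries amplitude -sqrt(2)/2 in the final state.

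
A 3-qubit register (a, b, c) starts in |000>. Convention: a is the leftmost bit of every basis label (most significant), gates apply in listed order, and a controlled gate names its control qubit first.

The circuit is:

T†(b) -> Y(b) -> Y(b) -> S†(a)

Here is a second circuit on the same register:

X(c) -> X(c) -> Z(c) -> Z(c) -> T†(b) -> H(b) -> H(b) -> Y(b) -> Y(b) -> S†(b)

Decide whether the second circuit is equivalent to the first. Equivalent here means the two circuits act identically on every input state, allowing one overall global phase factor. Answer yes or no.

No: there is an input state on which the two circuits produce genuinely different outputs (not merely differing by a phase).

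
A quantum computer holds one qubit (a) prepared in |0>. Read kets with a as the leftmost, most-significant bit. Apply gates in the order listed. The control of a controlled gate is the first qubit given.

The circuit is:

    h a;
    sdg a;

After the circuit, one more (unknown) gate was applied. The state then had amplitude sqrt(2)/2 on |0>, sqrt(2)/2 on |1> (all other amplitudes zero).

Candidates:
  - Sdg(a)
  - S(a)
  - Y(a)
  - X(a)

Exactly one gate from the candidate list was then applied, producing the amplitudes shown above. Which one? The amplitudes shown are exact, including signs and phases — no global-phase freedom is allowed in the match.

It was S(a) that produced the state shown.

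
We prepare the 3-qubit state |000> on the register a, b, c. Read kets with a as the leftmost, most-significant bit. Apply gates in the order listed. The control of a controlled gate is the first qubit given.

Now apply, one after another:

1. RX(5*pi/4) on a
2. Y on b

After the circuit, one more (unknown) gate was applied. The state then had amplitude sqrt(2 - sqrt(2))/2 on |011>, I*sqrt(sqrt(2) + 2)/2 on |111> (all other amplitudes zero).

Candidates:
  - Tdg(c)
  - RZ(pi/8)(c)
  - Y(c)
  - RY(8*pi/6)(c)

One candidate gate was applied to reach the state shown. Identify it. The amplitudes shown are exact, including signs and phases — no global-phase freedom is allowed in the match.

It was Y(c) that produced the state shown.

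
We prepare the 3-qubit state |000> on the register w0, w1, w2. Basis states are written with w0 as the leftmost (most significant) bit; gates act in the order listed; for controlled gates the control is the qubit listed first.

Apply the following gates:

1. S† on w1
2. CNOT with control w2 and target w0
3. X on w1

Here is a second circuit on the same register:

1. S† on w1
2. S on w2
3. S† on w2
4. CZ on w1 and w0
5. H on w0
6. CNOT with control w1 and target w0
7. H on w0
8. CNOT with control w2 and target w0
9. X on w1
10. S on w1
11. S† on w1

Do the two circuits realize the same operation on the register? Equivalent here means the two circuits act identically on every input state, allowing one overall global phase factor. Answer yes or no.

Yes: on every input state the two circuits agree up to one overall phase factor.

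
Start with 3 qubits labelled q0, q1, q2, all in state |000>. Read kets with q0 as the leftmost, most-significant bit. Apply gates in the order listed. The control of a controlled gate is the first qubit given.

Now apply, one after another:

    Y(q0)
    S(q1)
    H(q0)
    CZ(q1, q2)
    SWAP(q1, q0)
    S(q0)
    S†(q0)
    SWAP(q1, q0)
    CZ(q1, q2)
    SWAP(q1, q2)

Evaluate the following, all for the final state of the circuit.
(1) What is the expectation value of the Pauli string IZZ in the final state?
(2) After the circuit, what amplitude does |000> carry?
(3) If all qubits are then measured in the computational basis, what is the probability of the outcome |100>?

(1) In the final state, IZZ has expectation 1. Key observation: steps 4-9 multiply out to the identity, so the circuit reduces to the remaining gates.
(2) The final state's coefficient on |000> equals sqrt(2)*I/2.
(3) The probability of measuring |100> is 1/2.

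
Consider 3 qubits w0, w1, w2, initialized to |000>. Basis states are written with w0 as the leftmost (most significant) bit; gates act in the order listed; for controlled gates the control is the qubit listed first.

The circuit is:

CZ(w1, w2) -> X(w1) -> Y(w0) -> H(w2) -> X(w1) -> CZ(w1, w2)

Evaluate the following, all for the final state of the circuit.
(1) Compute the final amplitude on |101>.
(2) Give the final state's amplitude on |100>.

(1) The amplitude on |101> is sqrt(2)*I/2.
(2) The amplitude on |100> is sqrt(2)*I/2.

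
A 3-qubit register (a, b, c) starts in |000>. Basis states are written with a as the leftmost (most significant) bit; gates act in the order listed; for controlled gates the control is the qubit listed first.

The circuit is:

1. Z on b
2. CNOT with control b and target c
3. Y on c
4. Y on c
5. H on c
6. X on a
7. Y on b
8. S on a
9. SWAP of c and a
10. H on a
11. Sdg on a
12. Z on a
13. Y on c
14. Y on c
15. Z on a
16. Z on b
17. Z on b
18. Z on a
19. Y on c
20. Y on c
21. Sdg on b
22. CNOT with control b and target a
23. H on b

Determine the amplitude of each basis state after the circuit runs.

The final amplitudes are sqrt(2)*I/2 on |101>, -sqrt(2)*I/2 on |111>, and 0 on every other basis state. Key observation: steps 13-20 multiply out to the identity, so the circuit reduces to the remaining gates.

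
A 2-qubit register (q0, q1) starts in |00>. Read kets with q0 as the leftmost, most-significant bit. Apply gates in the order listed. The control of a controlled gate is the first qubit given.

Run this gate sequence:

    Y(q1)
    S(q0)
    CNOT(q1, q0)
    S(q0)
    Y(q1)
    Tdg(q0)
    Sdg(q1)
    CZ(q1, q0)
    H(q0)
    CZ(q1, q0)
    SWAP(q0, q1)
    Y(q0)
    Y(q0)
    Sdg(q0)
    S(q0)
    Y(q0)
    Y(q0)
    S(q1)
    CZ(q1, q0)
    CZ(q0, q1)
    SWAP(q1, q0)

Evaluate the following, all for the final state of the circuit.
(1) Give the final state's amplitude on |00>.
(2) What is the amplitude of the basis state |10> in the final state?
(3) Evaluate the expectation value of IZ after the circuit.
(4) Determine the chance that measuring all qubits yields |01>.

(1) The amplitude on |00> is sqrt(2)*exp(I*pi/4)/2. Key observation: steps 12-17 multiply out to the identity, so the circuit reduces to the remaining gates.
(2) |10> carries amplitude -sqrt(2)*exp(3*I*pi/4)/2 in the final state.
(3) In the final state, IZ has expectation 1.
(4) Outcome |01> occurs with probability 0.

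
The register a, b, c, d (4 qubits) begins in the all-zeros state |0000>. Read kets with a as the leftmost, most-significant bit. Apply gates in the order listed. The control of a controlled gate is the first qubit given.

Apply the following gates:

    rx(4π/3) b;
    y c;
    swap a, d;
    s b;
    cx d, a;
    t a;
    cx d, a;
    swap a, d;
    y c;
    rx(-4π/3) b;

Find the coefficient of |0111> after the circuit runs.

The final state's coefficient on |0111> equals 0.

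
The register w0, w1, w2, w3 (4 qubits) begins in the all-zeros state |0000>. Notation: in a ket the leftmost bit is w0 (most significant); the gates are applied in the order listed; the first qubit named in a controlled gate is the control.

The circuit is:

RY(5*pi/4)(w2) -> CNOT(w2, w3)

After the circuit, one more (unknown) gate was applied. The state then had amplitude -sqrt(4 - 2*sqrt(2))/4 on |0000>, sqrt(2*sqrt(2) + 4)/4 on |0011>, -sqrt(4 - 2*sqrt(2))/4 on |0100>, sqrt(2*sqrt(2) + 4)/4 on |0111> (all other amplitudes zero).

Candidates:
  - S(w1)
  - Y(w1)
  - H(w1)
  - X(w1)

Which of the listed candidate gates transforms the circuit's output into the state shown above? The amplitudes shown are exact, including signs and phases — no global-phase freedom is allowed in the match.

It was H(w1) that produced the state shown.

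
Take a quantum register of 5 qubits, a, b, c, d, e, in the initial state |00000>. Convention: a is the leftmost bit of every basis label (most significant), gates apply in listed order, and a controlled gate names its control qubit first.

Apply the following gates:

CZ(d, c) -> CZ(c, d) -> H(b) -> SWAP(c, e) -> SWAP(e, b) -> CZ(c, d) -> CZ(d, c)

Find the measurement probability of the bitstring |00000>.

The probability of measuring |00000> is 1/2.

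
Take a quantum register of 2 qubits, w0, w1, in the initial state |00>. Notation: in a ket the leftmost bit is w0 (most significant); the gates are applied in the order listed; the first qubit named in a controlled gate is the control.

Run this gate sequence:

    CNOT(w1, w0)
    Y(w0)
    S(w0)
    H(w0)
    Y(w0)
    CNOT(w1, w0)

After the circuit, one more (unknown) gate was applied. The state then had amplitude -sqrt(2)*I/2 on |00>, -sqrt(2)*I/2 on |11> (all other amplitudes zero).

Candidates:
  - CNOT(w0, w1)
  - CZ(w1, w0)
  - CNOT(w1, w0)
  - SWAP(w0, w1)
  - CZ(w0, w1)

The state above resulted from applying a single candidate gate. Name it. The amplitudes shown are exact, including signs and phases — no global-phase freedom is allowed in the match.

It was CNOT(w0, w1) that produced the state shown.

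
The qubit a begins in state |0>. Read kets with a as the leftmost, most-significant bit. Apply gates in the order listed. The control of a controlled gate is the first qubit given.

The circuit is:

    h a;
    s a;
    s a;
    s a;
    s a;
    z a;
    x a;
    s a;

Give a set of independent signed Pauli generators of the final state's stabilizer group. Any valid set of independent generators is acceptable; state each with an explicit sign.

One valid set of independent stabilizer generators is -Y (any independent generating set of the same group is equally correct).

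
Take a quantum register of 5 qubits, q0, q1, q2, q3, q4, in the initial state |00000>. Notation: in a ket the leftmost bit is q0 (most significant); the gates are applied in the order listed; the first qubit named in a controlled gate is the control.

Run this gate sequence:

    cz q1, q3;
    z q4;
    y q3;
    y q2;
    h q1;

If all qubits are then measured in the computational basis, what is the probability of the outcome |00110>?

Outcome |00110> occurs with probability 1/2.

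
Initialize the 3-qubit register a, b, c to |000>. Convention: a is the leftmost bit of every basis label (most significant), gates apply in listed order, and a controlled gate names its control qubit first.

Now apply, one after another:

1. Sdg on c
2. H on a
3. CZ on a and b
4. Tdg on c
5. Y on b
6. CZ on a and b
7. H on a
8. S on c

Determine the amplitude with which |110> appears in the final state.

The amplitude on |110> is I.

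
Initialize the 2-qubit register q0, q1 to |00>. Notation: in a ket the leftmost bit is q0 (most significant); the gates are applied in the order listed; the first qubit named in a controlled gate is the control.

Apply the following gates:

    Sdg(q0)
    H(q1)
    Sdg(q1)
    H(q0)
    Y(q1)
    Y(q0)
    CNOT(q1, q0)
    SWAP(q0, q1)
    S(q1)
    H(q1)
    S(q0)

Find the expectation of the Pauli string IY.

The expectation value of IY is 1.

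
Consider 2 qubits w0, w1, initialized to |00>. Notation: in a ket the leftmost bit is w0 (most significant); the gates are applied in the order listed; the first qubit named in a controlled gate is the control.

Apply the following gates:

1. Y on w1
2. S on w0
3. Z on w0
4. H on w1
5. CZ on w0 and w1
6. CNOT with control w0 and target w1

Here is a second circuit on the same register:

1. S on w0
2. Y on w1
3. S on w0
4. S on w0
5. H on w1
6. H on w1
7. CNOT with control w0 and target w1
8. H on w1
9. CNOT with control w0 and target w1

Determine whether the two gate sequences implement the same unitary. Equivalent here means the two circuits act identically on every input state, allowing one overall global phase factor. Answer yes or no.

Yes — the two circuits implement the same unitary up to a global phase.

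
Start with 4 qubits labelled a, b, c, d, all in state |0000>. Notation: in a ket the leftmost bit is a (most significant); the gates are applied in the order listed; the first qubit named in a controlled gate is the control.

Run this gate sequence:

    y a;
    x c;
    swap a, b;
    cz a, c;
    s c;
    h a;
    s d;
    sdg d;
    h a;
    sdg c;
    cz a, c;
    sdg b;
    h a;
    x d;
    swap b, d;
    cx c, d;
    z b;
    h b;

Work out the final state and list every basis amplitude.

The final amplitudes are -1/2 on |0010>, 1/2 on |0110>, -1/2 on |1010>, 1/2 on |1110>, and 0 on every other basis state. Key observation: the block from step 4 through step 11 cancels to the identity and can be dropped.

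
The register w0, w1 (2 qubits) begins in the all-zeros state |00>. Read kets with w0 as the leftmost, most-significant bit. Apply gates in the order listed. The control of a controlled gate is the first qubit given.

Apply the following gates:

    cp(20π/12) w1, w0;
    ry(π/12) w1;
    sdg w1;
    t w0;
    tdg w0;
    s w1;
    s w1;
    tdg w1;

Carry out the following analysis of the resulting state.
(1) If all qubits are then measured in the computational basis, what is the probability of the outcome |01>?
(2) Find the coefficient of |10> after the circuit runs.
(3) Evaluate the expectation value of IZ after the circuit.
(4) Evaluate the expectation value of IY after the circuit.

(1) A full measurement returns |01> with probability -sqrt(6)/8 - sqrt(2)/8 + 1/2. Key observation: the block from step 3 through step 6 cancels to the identity and can be dropped.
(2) The final state's coefficient on |10> equals 0.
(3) The expectation value of IZ is sqrt(2)/4 + sqrt(6)/4.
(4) The observable IY averages to -1/4 + sqrt(3)/4.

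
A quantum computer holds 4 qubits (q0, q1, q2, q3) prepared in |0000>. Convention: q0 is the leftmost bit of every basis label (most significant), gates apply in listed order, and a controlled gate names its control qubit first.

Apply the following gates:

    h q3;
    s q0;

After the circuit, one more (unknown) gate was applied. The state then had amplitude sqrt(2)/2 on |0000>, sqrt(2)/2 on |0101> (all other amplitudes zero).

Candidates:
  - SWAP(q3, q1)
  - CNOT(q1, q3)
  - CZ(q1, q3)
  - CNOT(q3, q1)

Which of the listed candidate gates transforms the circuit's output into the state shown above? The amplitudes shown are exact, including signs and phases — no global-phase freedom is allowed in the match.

It was CNOT(q3, q1) that produced the state shown.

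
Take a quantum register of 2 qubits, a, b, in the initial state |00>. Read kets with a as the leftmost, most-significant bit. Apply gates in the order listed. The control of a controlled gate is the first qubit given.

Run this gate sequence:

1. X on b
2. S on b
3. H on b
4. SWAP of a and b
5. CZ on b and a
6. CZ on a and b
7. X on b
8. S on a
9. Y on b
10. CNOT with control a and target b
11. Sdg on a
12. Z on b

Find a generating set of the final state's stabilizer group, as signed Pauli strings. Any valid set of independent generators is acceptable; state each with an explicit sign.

One valid set of independent stabilizer generators is +XX, +ZZ (any independent generating set of the same group is equally correct).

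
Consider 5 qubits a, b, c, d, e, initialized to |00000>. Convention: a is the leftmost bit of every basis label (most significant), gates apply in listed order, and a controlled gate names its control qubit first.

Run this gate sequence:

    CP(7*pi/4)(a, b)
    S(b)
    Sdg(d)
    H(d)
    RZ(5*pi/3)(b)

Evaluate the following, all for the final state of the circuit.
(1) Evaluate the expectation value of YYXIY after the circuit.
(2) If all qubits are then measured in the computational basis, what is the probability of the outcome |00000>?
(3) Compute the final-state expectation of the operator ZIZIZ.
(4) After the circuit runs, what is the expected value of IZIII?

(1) In the final state, YYXIY has expectation 0.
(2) A full measurement returns |00000> with probability 1/2.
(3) The observable ZIZIZ averages to 1.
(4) In the final state, IZIII has expectation 1.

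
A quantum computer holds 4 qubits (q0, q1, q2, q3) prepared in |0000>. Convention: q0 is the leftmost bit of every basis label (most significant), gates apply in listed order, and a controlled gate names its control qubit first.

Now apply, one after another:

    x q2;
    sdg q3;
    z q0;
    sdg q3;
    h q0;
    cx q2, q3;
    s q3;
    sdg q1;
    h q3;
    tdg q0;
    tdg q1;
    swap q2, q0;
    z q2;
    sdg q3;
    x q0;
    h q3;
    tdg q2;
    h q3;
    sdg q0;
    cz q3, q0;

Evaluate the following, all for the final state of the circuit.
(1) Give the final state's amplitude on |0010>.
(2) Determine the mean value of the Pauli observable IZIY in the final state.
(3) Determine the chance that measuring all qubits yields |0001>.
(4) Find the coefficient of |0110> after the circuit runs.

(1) |0010> carries amplitude -1/2 in the final state.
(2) The expectation value of IZIY is 1.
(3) Outcome |0001> occurs with probability 1/4.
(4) |0110> carries amplitude 0 in the final state.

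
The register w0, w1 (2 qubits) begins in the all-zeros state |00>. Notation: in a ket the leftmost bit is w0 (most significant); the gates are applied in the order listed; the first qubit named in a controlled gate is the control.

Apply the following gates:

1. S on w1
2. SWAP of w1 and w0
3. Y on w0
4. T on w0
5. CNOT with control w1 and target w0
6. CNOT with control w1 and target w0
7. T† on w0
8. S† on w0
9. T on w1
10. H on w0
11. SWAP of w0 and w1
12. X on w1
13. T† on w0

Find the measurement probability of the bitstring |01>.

The probability of measuring |01> is 1/2. Key observation: steps 4-7 multiply out to the identity, so the circuit reduces to the remaining gates.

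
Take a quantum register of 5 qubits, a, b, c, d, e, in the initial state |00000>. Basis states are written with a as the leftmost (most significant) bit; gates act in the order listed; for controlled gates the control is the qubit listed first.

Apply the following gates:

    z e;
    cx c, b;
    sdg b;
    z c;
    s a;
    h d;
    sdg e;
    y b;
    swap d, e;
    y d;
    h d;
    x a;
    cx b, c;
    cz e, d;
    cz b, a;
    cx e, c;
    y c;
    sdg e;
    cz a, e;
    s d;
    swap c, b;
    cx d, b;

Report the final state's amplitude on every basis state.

After the circuit, the state carries amplitude -I/2 on |10100>, -I/2 on |10111>, -1/2 on |11101>, -1/2 on |11110>, and 0 on every other basis state.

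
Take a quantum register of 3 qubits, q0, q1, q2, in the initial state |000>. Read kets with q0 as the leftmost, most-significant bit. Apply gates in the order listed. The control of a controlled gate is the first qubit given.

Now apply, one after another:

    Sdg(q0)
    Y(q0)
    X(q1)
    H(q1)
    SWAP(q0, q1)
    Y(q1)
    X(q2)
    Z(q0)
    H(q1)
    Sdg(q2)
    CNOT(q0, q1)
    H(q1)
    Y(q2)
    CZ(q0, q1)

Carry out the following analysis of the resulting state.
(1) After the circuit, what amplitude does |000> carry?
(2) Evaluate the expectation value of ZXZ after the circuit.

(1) The final state's coefficient on |000> equals -sqrt(2)/2.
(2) The observable ZXZ averages to 0.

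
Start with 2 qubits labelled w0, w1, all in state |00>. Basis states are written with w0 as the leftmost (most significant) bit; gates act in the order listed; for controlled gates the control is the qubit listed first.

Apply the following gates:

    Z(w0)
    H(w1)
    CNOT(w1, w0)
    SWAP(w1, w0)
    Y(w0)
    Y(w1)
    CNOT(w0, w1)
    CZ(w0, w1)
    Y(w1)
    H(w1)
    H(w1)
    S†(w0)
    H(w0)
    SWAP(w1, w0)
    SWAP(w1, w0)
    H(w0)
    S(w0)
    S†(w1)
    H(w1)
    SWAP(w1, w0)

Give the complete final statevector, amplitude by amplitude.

The resulting statevector has amplitude -1/2 on |00>, -1/2 on |01>, 1/2 on |10>, 1/2 on |11>.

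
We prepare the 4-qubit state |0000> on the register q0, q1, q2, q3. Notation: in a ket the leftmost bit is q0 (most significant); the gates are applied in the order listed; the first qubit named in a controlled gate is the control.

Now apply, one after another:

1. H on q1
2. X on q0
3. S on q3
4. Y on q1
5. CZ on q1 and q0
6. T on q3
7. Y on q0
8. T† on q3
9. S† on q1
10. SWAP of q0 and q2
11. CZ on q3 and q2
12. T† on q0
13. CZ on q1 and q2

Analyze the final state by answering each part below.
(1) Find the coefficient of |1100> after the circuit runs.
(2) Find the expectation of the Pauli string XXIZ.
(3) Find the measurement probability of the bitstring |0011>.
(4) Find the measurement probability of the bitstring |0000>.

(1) The amplitude on |1100> is 0.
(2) In the final state, XXIZ has expectation 0.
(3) The probability of measuring |0011> is 0.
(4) Outcome |0000> occurs with probability 1/2.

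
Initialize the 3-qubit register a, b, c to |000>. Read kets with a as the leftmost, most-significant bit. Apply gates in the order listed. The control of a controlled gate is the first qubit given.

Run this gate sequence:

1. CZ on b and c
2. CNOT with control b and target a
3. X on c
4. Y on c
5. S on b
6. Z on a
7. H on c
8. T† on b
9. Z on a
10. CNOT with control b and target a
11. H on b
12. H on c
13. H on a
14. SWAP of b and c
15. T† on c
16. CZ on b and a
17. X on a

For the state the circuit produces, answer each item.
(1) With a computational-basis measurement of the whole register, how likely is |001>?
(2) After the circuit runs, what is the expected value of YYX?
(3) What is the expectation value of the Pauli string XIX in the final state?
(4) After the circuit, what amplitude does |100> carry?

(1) A full measurement returns |001> with probability 1/4.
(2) The observable YYX averages to 0.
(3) In the final state, XIX has expectation sqrt(2)/2.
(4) The final state's coefficient on |100> equals -I/2.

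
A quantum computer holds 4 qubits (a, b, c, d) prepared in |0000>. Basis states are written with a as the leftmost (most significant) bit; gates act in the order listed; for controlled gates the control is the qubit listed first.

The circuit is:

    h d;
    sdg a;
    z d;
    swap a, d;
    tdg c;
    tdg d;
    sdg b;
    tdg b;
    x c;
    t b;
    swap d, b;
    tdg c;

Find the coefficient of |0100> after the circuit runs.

The final state's coefficient on |0100> equals 0.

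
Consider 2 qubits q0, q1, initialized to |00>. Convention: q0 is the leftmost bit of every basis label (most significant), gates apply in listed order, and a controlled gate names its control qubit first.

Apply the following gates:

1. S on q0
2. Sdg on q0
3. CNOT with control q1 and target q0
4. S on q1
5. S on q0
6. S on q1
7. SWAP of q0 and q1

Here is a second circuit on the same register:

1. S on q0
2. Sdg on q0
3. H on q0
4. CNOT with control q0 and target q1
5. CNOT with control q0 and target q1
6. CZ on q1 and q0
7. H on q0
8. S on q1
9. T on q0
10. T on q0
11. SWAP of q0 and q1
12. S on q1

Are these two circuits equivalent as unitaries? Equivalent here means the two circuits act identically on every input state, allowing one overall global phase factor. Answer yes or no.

No: there is an input state on which the two circuits produce genuinely different outputs (not merely differing by a phase).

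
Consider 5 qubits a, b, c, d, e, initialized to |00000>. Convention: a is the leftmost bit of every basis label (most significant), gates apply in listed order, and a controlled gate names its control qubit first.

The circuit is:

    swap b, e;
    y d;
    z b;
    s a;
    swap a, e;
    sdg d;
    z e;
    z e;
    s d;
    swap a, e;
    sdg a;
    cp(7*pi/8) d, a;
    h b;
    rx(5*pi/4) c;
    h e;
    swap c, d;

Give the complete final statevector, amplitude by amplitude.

The resulting statevector has amplitude -I*sqrt(2 - sqrt(2))/4 on |00100>, -I*sqrt(2 - sqrt(2))/4 on |00101>, sqrt(sqrt(2) + 2)/4 on |00110>, sqrt(sqrt(2) + 2)/4 on |00111>, -I*sqrt(2 - sqrt(2))/4 on |01100>, -I*sqrt(2 - sqrt(2))/4 on |01101>, sqrt(sqrt(2) + 2)/4 on |01110>, sqrt(sqrt(2) + 2)/4 on |01111>, and 0 on every other basis state. Key observation: the block from step 4 through step 11 cancels to the identity and can be dropped.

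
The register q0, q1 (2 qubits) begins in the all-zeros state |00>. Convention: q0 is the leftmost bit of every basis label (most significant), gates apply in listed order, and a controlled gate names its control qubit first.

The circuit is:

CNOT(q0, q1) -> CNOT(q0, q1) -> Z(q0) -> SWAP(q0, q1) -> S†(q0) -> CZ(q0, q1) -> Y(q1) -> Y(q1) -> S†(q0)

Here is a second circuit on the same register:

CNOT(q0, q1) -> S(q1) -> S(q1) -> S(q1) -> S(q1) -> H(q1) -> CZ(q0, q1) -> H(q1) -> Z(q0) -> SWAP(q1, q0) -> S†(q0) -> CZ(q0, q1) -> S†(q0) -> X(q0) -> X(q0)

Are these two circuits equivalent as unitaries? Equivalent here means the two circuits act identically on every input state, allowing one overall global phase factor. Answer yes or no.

Yes — the two circuits implement the same unitary up to a global phase.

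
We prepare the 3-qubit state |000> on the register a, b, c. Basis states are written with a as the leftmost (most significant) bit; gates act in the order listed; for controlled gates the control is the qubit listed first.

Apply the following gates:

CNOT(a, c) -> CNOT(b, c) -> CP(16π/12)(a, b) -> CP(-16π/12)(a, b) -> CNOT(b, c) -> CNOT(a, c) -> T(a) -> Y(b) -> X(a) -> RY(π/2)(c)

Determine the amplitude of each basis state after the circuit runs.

The final amplitudes are sqrt(2)*I/2 on |110>, sqrt(2)*I/2 on |111>, and 0 on every other basis state.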